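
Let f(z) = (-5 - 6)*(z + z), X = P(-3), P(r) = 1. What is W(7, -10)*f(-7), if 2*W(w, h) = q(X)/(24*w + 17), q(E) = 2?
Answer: 154/185 ≈ 0.83243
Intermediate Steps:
X = 1
W(w, h) = 1/(17 + 24*w) (W(w, h) = (2/(24*w + 17))/2 = (2/(17 + 24*w))/2 = 1/(17 + 24*w))
f(z) = -22*z
W(7, -10)*f(-7) = (-22*(-7))/(17 + 24*7) = 154/(17 + 168) = 154/185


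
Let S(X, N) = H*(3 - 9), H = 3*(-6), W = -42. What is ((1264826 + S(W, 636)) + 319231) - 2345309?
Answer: -761144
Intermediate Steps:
H = -18
S(X, N) = 108 (S(X, N) = -18*(3 - 9) = -18*(-6) = 108)
((1264826 + S(W, 636)) + 319231) - 2345309 = ((1264826 + 108) + 319231) - 2345309 = (1264934 + 319231) - 2345309 = 1584165 - 2345309 = -761144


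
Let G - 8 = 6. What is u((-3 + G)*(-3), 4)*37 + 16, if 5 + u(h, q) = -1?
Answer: -206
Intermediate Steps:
G = 14 (G = 8 + 6 = 14)
u(h, q) = -6 (u(h, q) = -5 - 1 = -6)
u((-3 + G)*(-3), 4)*37 + 16 = -6*37 + 16 = -222 + 16 = -206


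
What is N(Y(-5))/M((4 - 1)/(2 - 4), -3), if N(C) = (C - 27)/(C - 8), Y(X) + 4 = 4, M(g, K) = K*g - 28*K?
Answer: 9/236 ≈ 0.038136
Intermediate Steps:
M(g, K) = -28*K + K*g
Y(X) = 0 (Y(X) = -4 + 4 = 0)
N(C) = (-27 + C)/(-8 + C)
N(Y(-5))/M((4 - 1)/(2 - 4), -3) = ((-27 + 0)/(-8 + 0))/((-3*(-28 + (4 - 1)/(2 - 4)))) = (-27/(-8))/((-3*(-28 + 3/(-2)))) = (-1/8*(-27))/((-3*(-28 + 3*(-1/2)))) = 27/(8*((-3*(-28 - 3/2)))) = 27/(8*((-3*(-59/2)))) = 27/(8*(177/2)) = (27/8)*(2/177) = 9/236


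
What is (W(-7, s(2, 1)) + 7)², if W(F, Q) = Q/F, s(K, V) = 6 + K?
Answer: 1681/49 ≈ 34.306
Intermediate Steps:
(W(-7, s(2, 1)) + 7)² = ((6 + 2)/(-7) + 7)² = (8*(-⅐) + 7)² = (-8/7 + 7)² = (41/7)² = 1681/49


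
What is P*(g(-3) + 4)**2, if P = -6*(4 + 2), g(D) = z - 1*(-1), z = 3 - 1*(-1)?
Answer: -2916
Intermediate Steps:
z = 4 (z = 3 + 1 = 4)
g(D) = 5 (g(D) = 4 - 1*(-1) = 4 + 1 = 5)
P = -36 (P = -6*6 = -36)
P*(g(-3) + 4)**2 = -36*(5 + 4)**2 = -36*9**2 = -36*81 = -2916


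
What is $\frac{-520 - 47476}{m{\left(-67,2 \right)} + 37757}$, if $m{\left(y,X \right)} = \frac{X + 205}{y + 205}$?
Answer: $- \frac{7384}{5809} \approx -1.2711$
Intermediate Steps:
$m{\left(y,X \right)} = \frac{205 + X}{205 + y}$
$\frac{-520 - 47476}{m{\left(-67,2 \right)} + 37757} = \frac{-520 - 47476}{\frac{205 + 2}{205 - 67} + 37757} = - \frac{47996}{\frac{1}{138} \cdot 207 + 37757} = - \frac{47996}{\frac{3}{2} + 37757} = - \frac{47996}{\frac{75517}{2}} = \left(-47996\right) \frac{2}{75517} = - \frac{7384}{5809}$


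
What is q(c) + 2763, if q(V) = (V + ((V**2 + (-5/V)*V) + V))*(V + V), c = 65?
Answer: 568263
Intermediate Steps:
q(V) = 2*V*(-5 + V**2 + 2*V) (q(V) = (V + ((V**2 - 5) + V))*(2*V) = (V + ((-5 + V**2) + V))*(2*V) = (V + (-5 + V + V**2))*(2*V) = (-5 + V**2 + 2*V)*(2*V) = 2*V*(-5 + V**2 + 2*V))
q(c) + 2763 = 2*65*(-5 + 65**2 + 2*65) + 2763 = 2*65*(-5 + 4225 + 130) + 2763 = 2*65*4350 + 2763 = 565500 + 2763 = 568263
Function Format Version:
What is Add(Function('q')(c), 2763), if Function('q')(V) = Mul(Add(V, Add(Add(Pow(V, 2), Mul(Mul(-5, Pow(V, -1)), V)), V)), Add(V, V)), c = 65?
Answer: 568263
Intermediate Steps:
Function('q')(V) = Mul(2, V, Add(-5, Pow(V, 2), Mul(2, V))) (Function('q')(V) = Mul(Add(V, Add(Add(Pow(V, 2), -5), V)), Mul(2, V)) = Mul(Add(V, Add(Add(-5, Pow(V, 2)), V)), Mul(2, V)) = Mul(Add(V, Add(-5, V, Pow(V, 2))), Mul(2, V)) = Mul(Add(-5, Pow(V, 2), Mul(2, V)), Mul(2, V)) = Mul(2, V, Add(-5, Pow(V, 2), Mul(2, V))))
Add(Function('q')(c), 2763) = Add(Mul(2, 65, Add(-5, Pow(65, 2), Mul(2, 65))), 2763) = Add(Mul(2, 65, Add(-5, 4225, 130)), 2763) = Add(Mul(2, 65, 4350), 2763) = Add(565500, 2763) = 568263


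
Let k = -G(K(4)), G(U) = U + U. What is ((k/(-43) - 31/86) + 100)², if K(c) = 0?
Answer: 73427761/7396 ≈ 9928.0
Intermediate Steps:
G(U) = 2*U
k = 0 (k = -2*0 = -1*0 = 0)
((k/(-43) - 31/86) + 100)² = ((0/(-43) - 31/86) + 100)² = ((0*(-1/43) - 31*1/86) + 100)² = ((0 - 31/86) + 100)² = (-31/86 + 100)² = (8569/86)² = 73427761/7396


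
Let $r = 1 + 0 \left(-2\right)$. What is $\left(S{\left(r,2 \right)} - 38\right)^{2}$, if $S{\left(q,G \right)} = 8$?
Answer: $900$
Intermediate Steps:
$r = 1$ ($r = 1 + 0 = 1$)
$\left(S{\left(r,2 \right)} - 38\right)^{2} = \left(8 - 38\right)^{2} = \left(-30\right)^{2} = 900$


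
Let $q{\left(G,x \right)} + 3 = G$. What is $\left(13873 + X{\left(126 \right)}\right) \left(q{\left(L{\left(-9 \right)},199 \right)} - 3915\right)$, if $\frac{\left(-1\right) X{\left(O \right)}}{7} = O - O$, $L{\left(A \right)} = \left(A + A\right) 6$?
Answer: $-55852698$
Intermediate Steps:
$L{\left(A \right)} = 12 A$ ($L{\left(A \right)} = 2 A 6 = 12 A$)
$q{\left(G,x \right)} = -3 + G$
$X{\left(O \right)} = 0$ ($X{\left(O \right)} = - 7 \left(O - O\right) = \left(-7\right) 0 = 0$)
$\left(13873 + X{\left(126 \right)}\right) \left(q{\left(L{\left(-9 \right)},199 \right)} - 3915\right) = \left(13873 + 0\right) \left(\left(-3 + 12 \left(-9\right)\right) - 3915\right) = 13873 \left(\left(-3 - 108\right) - 3915\right) = 13873 \left(-111 - 3915\right) = 13873 \left(-4026\right) = -55852698$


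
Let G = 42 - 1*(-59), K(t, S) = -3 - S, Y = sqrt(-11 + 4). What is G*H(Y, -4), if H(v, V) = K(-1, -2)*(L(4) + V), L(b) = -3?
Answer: 707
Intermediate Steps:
Y = I*sqrt(7) (Y = sqrt(-7) = I*sqrt(7) ≈ 2.6458*I)
G = 101 (G = 42 + 59 = 101)
H(v, V) = 3 - V (H(v, V) = (-3 - 1*(-2))*(-3 + V) = (-3 + 2)*(-3 + V) = -(-3 + V) = 3 - V)
G*H(Y, -4) = 101*(3 - 1*(-4)) = 101*(3 + 4) = 101*7 = 707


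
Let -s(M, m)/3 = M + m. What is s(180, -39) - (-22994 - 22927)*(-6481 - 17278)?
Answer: -1091037462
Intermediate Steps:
s(M, m) = -3*M - 3*m (s(M, m) = -3*(M + m) = -3*M - 3*m)
s(180, -39) - (-22994 - 22927)*(-6481 - 17278) = (-3*180 - 3*(-39)) - (-22994 - 22927)*(-6481 - 17278) = (-540 + 117) - (-45921)*(-23759) = -423 - 1*1091037039 = -423 - 1091037039 = -1091037462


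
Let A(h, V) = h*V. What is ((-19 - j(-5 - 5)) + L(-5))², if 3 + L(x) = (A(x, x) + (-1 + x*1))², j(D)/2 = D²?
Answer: 19321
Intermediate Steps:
A(h, V) = V*h
j(D) = 2*D²
L(x) = -3 + (-1 + x + x²)² (L(x) = -3 + (x*x + (-1 + x*1))² = -3 + (x² + (-1 + x))² = -3 + (-1 + x + x²)²)
((-19 - j(-5 - 5)) + L(-5))² = ((-19 - 2*(-5 - 5)²) + (-3 + (-1 - 5 + (-5)²)²))² = ((-19 - 2*(-10)²) + (-3 + (-1 - 5 + 25)²))² = ((-19 - 2*100) + (-3 + 19²))² = ((-19 - 1*200) + (-3 + 361))² = ((-19 - 200) + 358)² = (-219 + 358)² = 139² = 19321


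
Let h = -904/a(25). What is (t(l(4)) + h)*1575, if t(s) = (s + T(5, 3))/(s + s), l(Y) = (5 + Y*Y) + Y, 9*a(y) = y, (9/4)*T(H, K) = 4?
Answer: -1023449/2 ≈ -5.1172e+5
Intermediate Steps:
T(H, K) = 16/9 (T(H, K) = (4/9)*4 = 16/9)
a(y) = y/9
l(Y) = 5 + Y + Y² (l(Y) = (5 + Y²) + Y = 5 + Y + Y²)
t(s) = (16/9 + s)/(2*s) (t(s) = (s + 16/9)/(s + s) = (16/9 + s)/((2*s)) = (16/9 + s)*(1/(2*s)) = (16/9 + s)/(2*s))
h = -8136/25 (h = -904/((⅑)*25) = -904/25/9 = -904*9/25 = -8136/25 ≈ -325.44)
(t(l(4)) + h)*1575 = ((16 + 9*(5 + 4 + 4²))/(18*(5 + 4 + 4²)) - 8136/25)*1575 = ((16 + 9*(5 + 4 + 16))/(18*(5 + 4 + 16)) - 8136/25)*1575 = ((1/18)*(16 + 9*25)/25 - 8136/25)*1575 = ((1/18)*(1/25)*(16 + 225) - 8136/25)*1575 = ((1/18)*(1/25)*241 - 8136/25)*1575 = (241/450 - 8136/25)*1575 = -146207/450*1575 = -1023449/2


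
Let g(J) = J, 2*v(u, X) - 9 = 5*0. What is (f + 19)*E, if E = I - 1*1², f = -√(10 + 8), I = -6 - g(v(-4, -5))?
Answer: -437/2 + 69*√2/2 ≈ -169.71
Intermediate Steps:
v(u, X) = 9/2 (v(u, X) = 9/2 + (5*0)/2 = 9/2 + (½)*0 = 9/2 + 0 = 9/2)
I = -21/2 (I = -6 - 1*9/2 = -6 - 9/2 = -21/2 ≈ -10.500)
f = -3*√2 (f = -√18 = -3*√2 ≈ -4.2426)
E = -23/2 (E = -21/2 - 1*1² = -21/2 - 1*1 = -21/2 - 1 = -23/2 ≈ -11.500)
(f + 19)*E = (-3*√2 + 19)*(-23/2) = (19 - 3*√2)*(-23/2) = -437/2 + 69*√2/2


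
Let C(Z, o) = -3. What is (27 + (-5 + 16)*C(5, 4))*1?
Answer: -6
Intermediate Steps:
(27 + (-5 + 16)*C(5, 4))*1 = (27 + (-5 + 16)*(-3))*1 = (27 + 11*(-3))*1 = (27 - 33)*1 = -6*1 = -6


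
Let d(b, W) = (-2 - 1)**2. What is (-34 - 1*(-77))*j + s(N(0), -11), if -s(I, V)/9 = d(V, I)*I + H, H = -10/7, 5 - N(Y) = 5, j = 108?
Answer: 32598/7 ≈ 4656.9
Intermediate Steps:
N(Y) = 0 (N(Y) = 5 - 1*5 = 5 - 5 = 0)
d(b, W) = 9 (d(b, W) = (-3)**2 = 9)
H = -10/7 (H = -10*1/7 = -10/7 ≈ -1.4286)
s(I, V) = 90/7 - 81*I (s(I, V) = -9*(9*I - 10/7) = -9*(-10/7 + 9*I) = 90/7 - 81*I)
(-34 - 1*(-77))*j + s(N(0), -11) = (-34 - 1*(-77))*108 + (90/7 - 81*0) = (-34 + 77)*108 + (90/7 + 0) = 43*108 + 90/7 = 4644 + 90/7 = 32598/7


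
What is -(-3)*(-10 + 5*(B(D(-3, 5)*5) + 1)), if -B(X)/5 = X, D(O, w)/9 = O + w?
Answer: -6765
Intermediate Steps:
D(O, w) = 9*O + 9*w (D(O, w) = 9*(O + w) = 9*O + 9*w)
B(X) = -5*X
-(-3)*(-10 + 5*(B(D(-3, 5)*5) + 1)) = -(-3)*(-10 + 5*(-5*(9*(-3) + 9*5)*5 + 1)) = -(-3)*(-10 + 5*(-5*(-27 + 45)*5 + 1)) = -(-3)*(-10 + 5*(-90*5 + 1)) = -(-3)*(-10 + 5*(-5*90 + 1)) = -(-3)*(-10 + 5*(-450 + 1)) = -(-3)*(-10 + 5*(-449)) = -(-3)*(-10 - 2245) = -(-3)*(-2255) = -1*6765 = -6765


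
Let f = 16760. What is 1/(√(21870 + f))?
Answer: √38630/38630 ≈ 0.0050879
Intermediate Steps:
1/(√(21870 + f)) = 1/(√(21870 + 16760)) = 1/(√38630) = √38630/38630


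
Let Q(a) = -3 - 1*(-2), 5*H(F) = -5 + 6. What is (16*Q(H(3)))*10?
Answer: -160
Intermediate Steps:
H(F) = 1/5 (H(F) = (-5 + 6)/5 = (1/5)*1 = 1/5)
Q(a) = -1 (Q(a) = -3 + 2 = -1)
(16*Q(H(3)))*10 = (16*(-1))*10 = -16*10 = -160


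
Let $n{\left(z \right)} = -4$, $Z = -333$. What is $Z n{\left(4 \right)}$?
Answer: $1332$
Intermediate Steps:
$Z n{\left(4 \right)} = \left(-333\right) \left(-4\right) = 1332$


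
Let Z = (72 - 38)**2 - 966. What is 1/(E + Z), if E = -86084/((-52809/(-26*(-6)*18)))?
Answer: 17603/83919194 ≈ 0.00020976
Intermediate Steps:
E = 80574624/17603 (E = -86084/((-52809/(156*18))) = -86084/((-52809/2808)) = -86084/((-52809*1/2808)) = -86084/(-17603/936) = -86084*(-936/17603) = 80574624/17603 ≈ 4577.3)
Z = 190 (Z = 34**2 - 966 = 1156 - 966 = 190)
1/(E + Z) = 1/(80574624/17603 + 190) = 1/(83919194/17603) = 17603/83919194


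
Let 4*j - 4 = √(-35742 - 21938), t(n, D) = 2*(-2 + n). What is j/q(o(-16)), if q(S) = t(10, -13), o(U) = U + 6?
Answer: 1/16 + I*√3605/16 ≈ 0.0625 + 3.7526*I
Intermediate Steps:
t(n, D) = -4 + 2*n
o(U) = 6 + U
q(S) = 16 (q(S) = -4 + 2*10 = -4 + 20 = 16)
j = 1 + I*√3605 (j = 1 + √(-35742 - 21938)/4 = 1 + √(-57680)/4 = 1 + (4*I*√3605)/4 = 1 + I*√3605 ≈ 1.0 + 60.042*I)
j/q(o(-16)) = (1 + I*√3605)/16 = (1 + I*√3605)*(1/16) = 1/16 + I*√3605/16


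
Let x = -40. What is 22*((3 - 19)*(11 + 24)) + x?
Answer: -12360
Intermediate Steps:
22*((3 - 19)*(11 + 24)) + x = 22*((3 - 19)*(11 + 24)) - 40 = 22*(-16*35) - 40 = 22*(-560) - 40 = -12320 - 40 = -12360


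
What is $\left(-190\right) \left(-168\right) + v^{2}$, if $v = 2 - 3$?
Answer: $31921$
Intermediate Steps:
$v = -1$
$\left(-190\right) \left(-168\right) + v^{2} = \left(-190\right) \left(-168\right) + \left(-1\right)^{2} = 31920 + 1 = 31921$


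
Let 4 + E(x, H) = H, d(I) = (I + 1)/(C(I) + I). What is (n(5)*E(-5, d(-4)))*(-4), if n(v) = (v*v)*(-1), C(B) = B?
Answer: -725/2 ≈ -362.50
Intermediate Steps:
d(I) = (1 + I)/(2*I) (d(I) = (I + 1)/(I + I) = (1 + I)/((2*I)) = (1 + I)*(1/(2*I)) = (1 + I)/(2*I))
E(x, H) = -4 + H
n(v) = -v² (n(v) = v²*(-1) = -v²)
(n(5)*E(-5, d(-4)))*(-4) = ((-1*5²)*(-4 + (½)*(1 - 4)/(-4)))*(-4) = ((-1*25)*(-4 + (½)*(-¼)*(-3)))*(-4) = -25*(-4 + 3/8)*(-4) = -25*(-29/8)*(-4) = (725/8)*(-4) = -725/2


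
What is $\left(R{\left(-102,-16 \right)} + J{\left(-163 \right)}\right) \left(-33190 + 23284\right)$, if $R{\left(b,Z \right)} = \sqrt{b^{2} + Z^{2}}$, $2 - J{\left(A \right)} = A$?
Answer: $-1634490 - 19812 \sqrt{2665} \approx -2.6573 \cdot 10^{6}$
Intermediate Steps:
$J{\left(A \right)} = 2 - A$
$R{\left(b,Z \right)} = \sqrt{Z^{2} + b^{2}}$
$\left(R{\left(-102,-16 \right)} + J{\left(-163 \right)}\right) \left(-33190 + 23284\right) = \left(\sqrt{\left(-16\right)^{2} + \left(-102\right)^{2}} + \left(2 - -163\right)\right) \left(-33190 + 23284\right) = \left(\sqrt{256 + 10404} + \left(2 + 163\right)\right) \left(-9906\right) = \left(\sqrt{10660} + 165\right) \left(-9906\right) = \left(2 \sqrt{2665} + 165\right) \left(-9906\right) = \left(165 + 2 \sqrt{2665}\right) \left(-9906\right) = -1634490 - 19812 \sqrt{2665}$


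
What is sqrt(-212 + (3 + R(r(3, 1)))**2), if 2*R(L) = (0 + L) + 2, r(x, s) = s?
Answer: I*sqrt(767)/2 ≈ 13.847*I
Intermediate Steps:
R(L) = 1 + L/2 (R(L) = ((0 + L) + 2)/2 = (L + 2)/2 = (2 + L)/2 = 1 + L/2)
sqrt(-212 + (3 + R(r(3, 1)))**2) = sqrt(-212 + (3 + (1 + (1/2)*1))**2) = sqrt(-212 + (3 + (1 + 1/2))**2) = sqrt(-212 + (3 + 3/2)**2) = sqrt(-212 + (9/2)**2) = sqrt(-212 + 81/4) = sqrt(-767/4) = I*sqrt(767)/2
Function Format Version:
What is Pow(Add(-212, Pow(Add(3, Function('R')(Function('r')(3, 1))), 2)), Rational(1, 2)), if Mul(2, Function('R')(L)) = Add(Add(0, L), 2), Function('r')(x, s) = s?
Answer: Mul(Rational(1, 2), I, Pow(767, Rational(1, 2))) ≈ Mul(13.847, I)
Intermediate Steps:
Function('R')(L) = Add(1, Mul(Rational(1, 2), L)) (Function('R')(L) = Mul(Rational(1, 2), Add(Add(0, L), 2)) = Mul(Rational(1, 2), Add(L, 2)) = Mul(Rational(1, 2), Add(2, L)) = Add(1, Mul(Rational(1, 2), L)))
Pow(Add(-212, Pow(Add(3, Function('R')(Function('r')(3, 1))), 2)), Rational(1, 2)) = Pow(Add(-212, Pow(Add(3, Add(1, Mul(Rational(1, 2), 1))), 2)), Rational(1, 2)) = Pow(Add(-212, Pow(Add(3, Add(1, Rational(1, 2))), 2)), Rational(1, 2)) = Pow(Add(-212, Pow(Add(3, Rational(3, 2)), 2)), Rational(1, 2)) = Pow(Add(-212, Pow(Rational(9, 2), 2)), Rational(1, 2)) = Pow(Add(-212, Rational(81, 4)), Rational(1, 2)) = Pow(Rational(-767, 4), Rational(1, 2)) = Mul(Rational(1, 2), I, Pow(767, Rational(1, 2)))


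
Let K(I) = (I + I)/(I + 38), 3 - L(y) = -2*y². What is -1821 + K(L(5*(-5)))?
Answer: -2348405/1291 ≈ -1819.1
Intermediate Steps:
L(y) = 3 + 2*y² (L(y) = 3 - (-2)*y² = 3 + 2*y²)
K(I) = 2*I/(38 + I) (K(I) = (2*I)/(38 + I) = 2*I/(38 + I))
-1821 + K(L(5*(-5))) = -1821 + 2*(3 + 2*(5*(-5))²)/(38 + (3 + 2*(5*(-5))²)) = -1821 + 2*(3 + 2*(-25)²)/(38 + (3 + 2*(-25)²)) = -1821 + 2*(3 + 2*625)/(38 + (3 + 2*625)) = -1821 + 2*(3 + 1250)/(38 + (3 + 1250)) = -1821 + 2*1253/(38 + 1253) = -1821 + 2*1253/1291 = -1821 + 2*1253*(1/1291) = -1821 + 2506/1291 = -2348405/1291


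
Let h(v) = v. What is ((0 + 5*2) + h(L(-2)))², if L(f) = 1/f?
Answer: 361/4 ≈ 90.250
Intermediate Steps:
((0 + 5*2) + h(L(-2)))² = ((0 + 5*2) + 1/(-2))² = ((0 + 10) - ½)² = (10 - ½)² = (19/2)² = 361/4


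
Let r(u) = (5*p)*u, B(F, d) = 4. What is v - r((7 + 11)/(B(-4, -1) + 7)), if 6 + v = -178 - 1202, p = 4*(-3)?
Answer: -14166/11 ≈ -1287.8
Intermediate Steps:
p = -12
r(u) = -60*u (r(u) = (5*(-12))*u = -60*u)
v = -1386 (v = -6 + (-178 - 1202) = -6 - 1380 = -1386)
v - r((7 + 11)/(B(-4, -1) + 7)) = -1386 - (-60)*(7 + 11)/(4 + 7) = -1386 - (-60)*18/11 = -1386 - 1*(-1080/11) = -1386 + 1080/11 = -14166/11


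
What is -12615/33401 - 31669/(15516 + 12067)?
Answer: -1405735814/921299783 ≈ -1.5258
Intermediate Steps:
-12615/33401 - 31669/(15516 + 12067) = -12615*1/33401 - 31669/27583 = -12615/33401 - 31669*1/27583 = -12615/33401 - 31669/27583 = -1405735814/921299783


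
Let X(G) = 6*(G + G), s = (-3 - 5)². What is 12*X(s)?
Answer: 9216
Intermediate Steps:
s = 64 (s = (-8)² = 64)
X(G) = 12*G (X(G) = 6*(2*G) = 12*G)
12*X(s) = 12*(12*64) = 12*768 = 9216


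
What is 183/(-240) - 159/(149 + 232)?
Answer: -11987/10160 ≈ -1.1798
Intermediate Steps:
183/(-240) - 159/(149 + 232) = 183*(-1/240) - 159/381 = -61/80 - 159*1/381 = -61/80 - 53/127 = -11987/10160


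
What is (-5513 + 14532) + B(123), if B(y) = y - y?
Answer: 9019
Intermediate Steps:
B(y) = 0
(-5513 + 14532) + B(123) = (-5513 + 14532) + 0 = 9019 + 0 = 9019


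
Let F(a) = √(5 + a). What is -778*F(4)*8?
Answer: -18672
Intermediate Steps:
-778*F(4)*8 = -778*√(5 + 4)*8 = -778*√9*8 = -778*3*8 = -18672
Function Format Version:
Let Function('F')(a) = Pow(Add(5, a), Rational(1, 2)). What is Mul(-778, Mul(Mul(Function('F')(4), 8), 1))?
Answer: -18672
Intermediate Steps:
Mul(-778, Mul(Mul(Function('F')(4), 8), 1)) = Mul(-778, Mul(Mul(Pow(Add(5, 4), Rational(1, 2)), 8), 1)) = Mul(-778, Mul(Mul(Pow(9, Rational(1, 2)), 8), 1)) = Mul(-778, Mul(Mul(3, 8), 1)) = Mul(-778, Mul(24, 1)) = Mul(-778, 24) = -18672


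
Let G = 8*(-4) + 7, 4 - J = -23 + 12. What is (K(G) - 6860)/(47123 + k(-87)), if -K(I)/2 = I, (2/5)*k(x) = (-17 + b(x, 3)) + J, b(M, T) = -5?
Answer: -13620/94211 ≈ -0.14457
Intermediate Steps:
J = 15 (J = 4 - (-23 + 12) = 4 - 1*(-11) = 4 + 11 = 15)
k(x) = -35/2 (k(x) = 5*((-17 - 5) + 15)/2 = 5*(-22 + 15)/2 = (5/2)*(-7) = -35/2)
G = -25 (G = -32 + 7 = -25)
K(I) = -2*I
(K(G) - 6860)/(47123 + k(-87)) = (-2*(-25) - 6860)/(47123 - 35/2) = (50 - 6860)/(94211/2) = -6810*2/94211 = -13620/94211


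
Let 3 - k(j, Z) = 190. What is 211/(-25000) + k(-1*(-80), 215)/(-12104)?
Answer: 3899/556250 ≈ 0.0070094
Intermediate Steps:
k(j, Z) = -187 (k(j, Z) = 3 - 1*190 = 3 - 190 = -187)
211/(-25000) + k(-1*(-80), 215)/(-12104) = 211/(-25000) - 187/(-12104) = 211*(-1/25000) - 187*(-1/12104) = -211/25000 + 11/712 = 3899/556250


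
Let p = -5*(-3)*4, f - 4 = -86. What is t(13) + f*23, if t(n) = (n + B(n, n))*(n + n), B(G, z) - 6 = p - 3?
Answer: 90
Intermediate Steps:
f = -82 (f = 4 - 86 = -82)
p = 60 (p = 15*4 = 60)
B(G, z) = 63 (B(G, z) = 6 + (60 - 3) = 6 + 57 = 63)
t(n) = 2*n*(63 + n) (t(n) = (n + 63)*(n + n) = (63 + n)*(2*n) = 2*n*(63 + n))
t(13) + f*23 = 2*13*(63 + 13) - 82*23 = 2*13*76 - 1886 = 1976 - 1886 = 90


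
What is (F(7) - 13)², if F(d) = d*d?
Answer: 1296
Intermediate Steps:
F(d) = d²
(F(7) - 13)² = (7² - 13)² = (49 - 13)² = 36² = 1296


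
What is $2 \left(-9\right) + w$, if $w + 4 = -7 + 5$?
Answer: $-24$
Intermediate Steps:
$w = -6$ ($w = -4 + \left(-7 + 5\right) = -4 - 2 = -6$)
$2 \left(-9\right) + w = 2 \left(-9\right) - 6 = -18 - 6 = -24$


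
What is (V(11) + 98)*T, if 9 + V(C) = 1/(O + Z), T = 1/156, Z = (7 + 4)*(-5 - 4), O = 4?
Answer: 1409/2470 ≈ 0.57045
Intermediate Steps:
Z = -99 (Z = 11*(-9) = -99)
T = 1/156 ≈ 0.0064103
V(C) = -856/95 (V(C) = -9 + 1/(4 - 99) = -9 + 1/(-95) = -9 - 1/95 = -856/95)
(V(11) + 98)*T = (-856/95 + 98)*(1/156) = (8454/95)*(1/156) = 1409/2470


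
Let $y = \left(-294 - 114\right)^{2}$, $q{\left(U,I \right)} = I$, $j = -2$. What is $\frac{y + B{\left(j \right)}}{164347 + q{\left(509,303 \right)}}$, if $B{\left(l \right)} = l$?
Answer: $\frac{83231}{82325} \approx 1.011$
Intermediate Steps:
$y = 166464$ ($y = \left(-408\right)^{2} = 166464$)
$\frac{y + B{\left(j \right)}}{164347 + q{\left(509,303 \right)}} = \frac{166464 - 2}{164347 + 303} = \frac{166462}{164650} = 166462 \cdot \frac{1}{164650} = \frac{83231}{82325}$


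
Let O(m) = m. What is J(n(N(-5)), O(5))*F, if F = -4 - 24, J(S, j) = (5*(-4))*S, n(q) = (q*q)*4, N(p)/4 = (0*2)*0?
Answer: 0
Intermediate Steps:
N(p) = 0 (N(p) = 4*((0*2)*0) = 4*(0*0) = 4*0 = 0)
n(q) = 4*q² (n(q) = q²*4 = 4*q²)
J(S, j) = -20*S
F = -28
J(n(N(-5)), O(5))*F = -80*0²*(-28) = -80*0*(-28) = -20*0*(-28) = 0*(-28) = 0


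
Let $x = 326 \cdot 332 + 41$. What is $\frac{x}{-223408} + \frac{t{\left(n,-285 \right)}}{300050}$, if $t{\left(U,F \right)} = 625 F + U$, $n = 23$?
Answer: $- \frac{36138362633}{33516785200} \approx -1.0782$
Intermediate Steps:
$x = 108273$ ($x = 108232 + 41 = 108273$)
$t{\left(U,F \right)} = U + 625 F$
$\frac{x}{-223408} + \frac{t{\left(n,-285 \right)}}{300050} = \frac{108273}{-223408} + \frac{23 + 625 \left(-285\right)}{300050} = 108273 \left(- \frac{1}{223408}\right) + \left(23 - 178125\right) \frac{1}{300050} = - \frac{108273}{223408} - \frac{89051}{150025} = - \frac{36138362633}{33516785200}$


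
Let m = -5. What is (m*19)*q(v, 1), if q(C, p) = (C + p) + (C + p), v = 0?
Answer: -190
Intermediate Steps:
q(C, p) = 2*C + 2*p
(m*19)*q(v, 1) = (-5*19)*(2*0 + 2*1) = -95*(0 + 2) = -95*2 = -190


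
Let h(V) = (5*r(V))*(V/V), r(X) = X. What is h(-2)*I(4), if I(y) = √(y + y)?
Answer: -20*√2 ≈ -28.284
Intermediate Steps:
I(y) = √2*√y (I(y) = √(2*y) = √2*√y)
h(V) = 5*V (h(V) = (5*V)*(V/V) = (5*V)*1 = 5*V)
h(-2)*I(4) = (5*(-2))*(√2*√4) = -10*√2*2 = -20*√2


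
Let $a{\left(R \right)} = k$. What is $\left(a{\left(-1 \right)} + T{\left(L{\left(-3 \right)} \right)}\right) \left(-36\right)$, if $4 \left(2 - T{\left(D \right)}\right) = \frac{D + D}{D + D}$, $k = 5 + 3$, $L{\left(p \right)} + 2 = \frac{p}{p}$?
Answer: $-351$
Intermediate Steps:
$L{\left(p \right)} = -1$ ($L{\left(p \right)} = -2 + \frac{p}{p} = -2 + 1 = -1$)
$k = 8$
$a{\left(R \right)} = 8$
$T{\left(D \right)} = \frac{7}{4}$ ($T{\left(D \right)} = 2 - \frac{\left(D + D\right) \frac{1}{D + D}}{4} = 2 - \frac{2 D \frac{1}{2 D}}{4} = 2 - \frac{1}{4} = \frac{7}{4}$)
$\left(a{\left(-1 \right)} + T{\left(L{\left(-3 \right)} \right)}\right) \left(-36\right) = \left(8 + \frac{7}{4}\right) \left(-36\right) = \frac{39}{4} \left(-36\right) = -351$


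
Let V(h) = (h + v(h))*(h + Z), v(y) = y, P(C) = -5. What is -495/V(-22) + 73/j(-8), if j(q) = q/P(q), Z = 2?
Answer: 721/16 ≈ 45.063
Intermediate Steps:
V(h) = 2*h*(2 + h) (V(h) = (h + h)*(h + 2) = (2*h)*(2 + h) = 2*h*(2 + h))
j(q) = -q/5 (j(q) = q/(-5) = q*(-1/5) = -q/5)
-495/V(-22) + 73/j(-8) = -495*(-1/(44*(2 - 22))) + 73/((-1/5*(-8))) = -495/(2*(-22)*(-20)) + 73/(8/5) = -495/880 + 73*(5/8) = -495*1/880 + 365/8 = -9/16 + 365/8 = 721/16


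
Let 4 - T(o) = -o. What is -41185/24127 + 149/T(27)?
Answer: 2318188/747937 ≈ 3.0994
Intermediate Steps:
T(o) = 4 + o (T(o) = 4 - (-1)*o = 4 + o)
-41185/24127 + 149/T(27) = -41185/24127 + 149/(4 + 27) = -41185*1/24127 + 149/31 = -41185/24127 + 149*(1/31) = -41185/24127 + 149/31 = 2318188/747937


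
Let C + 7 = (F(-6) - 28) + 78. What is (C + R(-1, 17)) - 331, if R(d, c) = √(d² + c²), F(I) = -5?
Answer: -293 + √290 ≈ -275.97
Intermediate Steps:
R(d, c) = √(c² + d²)
C = 38 (C = -7 + ((-5 - 28) + 78) = -7 + (-33 + 78) = -7 + 45 = 38)
(C + R(-1, 17)) - 331 = (38 + √(17² + (-1)²)) - 331 = (38 + √(289 + 1)) - 331 = (38 + √290) - 331 = -293 + √290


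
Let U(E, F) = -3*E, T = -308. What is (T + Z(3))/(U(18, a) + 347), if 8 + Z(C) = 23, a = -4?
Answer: -1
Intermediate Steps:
Z(C) = 15 (Z(C) = -8 + 23 = 15)
(T + Z(3))/(U(18, a) + 347) = (-308 + 15)/(-3*18 + 347) = -293/(-54 + 347) = -293/293 = -293*1/293 = -1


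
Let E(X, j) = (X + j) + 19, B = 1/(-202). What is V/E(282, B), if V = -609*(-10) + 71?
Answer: 1244522/60801 ≈ 20.469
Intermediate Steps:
B = -1/202 ≈ -0.0049505
E(X, j) = 19 + X + j
V = 6161 (V = -87*(-70) + 71 = 6090 + 71 = 6161)
V/E(282, B) = 6161/(19 + 282 - 1/202) = 6161/(60801/202) = 6161*(202/60801) = 1244522/60801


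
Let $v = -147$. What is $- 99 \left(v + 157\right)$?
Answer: $-990$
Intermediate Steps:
$- 99 \left(v + 157\right) = - 99 \left(-147 + 157\right) = \left(-99\right) 10 = -990$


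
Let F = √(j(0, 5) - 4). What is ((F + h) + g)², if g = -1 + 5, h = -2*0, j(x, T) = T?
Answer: 25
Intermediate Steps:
h = 0
g = 4
F = 1 (F = √(5 - 4) = √1 = 1)
((F + h) + g)² = ((1 + 0) + 4)² = (1 + 4)² = 5² = 25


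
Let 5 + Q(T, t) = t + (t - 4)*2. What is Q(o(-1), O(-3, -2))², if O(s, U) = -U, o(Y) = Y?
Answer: 49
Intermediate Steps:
Q(T, t) = -13 + 3*t (Q(T, t) = -5 + (t + (t - 4)*2) = -5 + (t + (-4 + t)*2) = -5 + (t + (-8 + 2*t)) = -5 + (-8 + 3*t) = -13 + 3*t)
Q(o(-1), O(-3, -2))² = (-13 + 3*(-1*(-2)))² = (-13 + 3*2)² = (-13 + 6)² = (-7)² = 49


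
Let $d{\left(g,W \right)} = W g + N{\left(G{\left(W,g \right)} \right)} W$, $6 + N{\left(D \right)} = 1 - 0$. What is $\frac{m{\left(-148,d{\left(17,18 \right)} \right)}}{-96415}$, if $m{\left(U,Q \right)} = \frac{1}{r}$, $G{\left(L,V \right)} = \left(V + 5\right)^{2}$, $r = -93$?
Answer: $\frac{1}{8966595} \approx 1.1153 \cdot 10^{-7}$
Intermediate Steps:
$G{\left(L,V \right)} = \left(5 + V\right)^{2}$
$N{\left(D \right)} = -5$ ($N{\left(D \right)} = -6 + \left(1 - 0\right) = -6 + \left(1 + 0\right) = -6 + 1 = -5$)
$d{\left(g,W \right)} = - 5 W + W g$ ($d{\left(g,W \right)} = W g - 5 W = - 5 W + W g$)
$m{\left(U,Q \right)} = - \frac{1}{93}$ ($m{\left(U,Q \right)} = \frac{1}{-93} = - \frac{1}{93}$)
$\frac{m{\left(-148,d{\left(17,18 \right)} \right)}}{-96415} = - \frac{1}{93 \left(-96415\right)} = \left(- \frac{1}{93}\right) \left(- \frac{1}{96415}\right) = \frac{1}{8966595}$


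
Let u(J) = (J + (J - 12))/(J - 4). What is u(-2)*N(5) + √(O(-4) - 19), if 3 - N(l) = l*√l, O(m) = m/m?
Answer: 8 - 40*√5/3 + 3*I*√2 ≈ -21.814 + 4.2426*I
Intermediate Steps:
O(m) = 1
N(l) = 3 - l^(3/2) (N(l) = 3 - l*√l = 3 - l^(3/2))
u(J) = (-12 + 2*J)/(-4 + J) (u(J) = (J + (-12 + J))/(-4 + J) = (-12 + 2*J)/(-4 + J))
u(-2)*N(5) + √(O(-4) - 19) = (2*(-6 - 2)/(-4 - 2))*(3 - 5^(3/2)) + √(1 - 19) = (2*(-8)/(-6))*(3 - 5*√5) + √(-18) = (2*(-⅙)*(-8))*(3 - 5*√5) + 3*I*√2 = 8*(3 - 5*√5)/3 + 3*I*√2 = (8 - 40*√5/3) + 3*I*√2 = 8 - 40*√5/3 + 3*I*√2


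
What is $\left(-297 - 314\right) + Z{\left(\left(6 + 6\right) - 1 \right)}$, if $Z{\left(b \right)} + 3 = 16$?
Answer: $-598$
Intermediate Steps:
$Z{\left(b \right)} = 13$ ($Z{\left(b \right)} = -3 + 16 = 13$)
$\left(-297 - 314\right) + Z{\left(\left(6 + 6\right) - 1 \right)} = \left(-297 - 314\right) + 13 = -611 + 13 = -598$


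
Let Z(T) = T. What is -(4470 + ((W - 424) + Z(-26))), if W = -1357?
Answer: -2663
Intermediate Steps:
-(4470 + ((W - 424) + Z(-26))) = -(4470 + ((-1357 - 424) - 26)) = -(4470 + (-1781 - 26)) = -(4470 - 1807) = -1*2663 = -2663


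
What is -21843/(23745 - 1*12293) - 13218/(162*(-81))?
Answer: -22541885/25045524 ≈ -0.90004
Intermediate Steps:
-21843/(23745 - 1*12293) - 13218/(162*(-81)) = -21843/(23745 - 12293) - 13218/(-13122) = -21843/11452 - 13218*(-1/13122) = -21843*1/11452 + 2203/2187 = -21843/11452 + 2203/2187 = -22541885/25045524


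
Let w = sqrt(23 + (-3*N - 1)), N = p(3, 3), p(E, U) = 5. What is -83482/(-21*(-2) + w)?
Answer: -500892/251 + 11926*sqrt(7)/251 ≈ -1869.9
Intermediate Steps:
N = 5
w = sqrt(7) (w = sqrt(23 + (-3*5 - 1)) = sqrt(23 + (-15 - 1)) = sqrt(23 - 16) = sqrt(7) ≈ 2.6458)
-83482/(-21*(-2) + w) = -83482/(-21*(-2) + sqrt(7)) = -83482/(42 + sqrt(7))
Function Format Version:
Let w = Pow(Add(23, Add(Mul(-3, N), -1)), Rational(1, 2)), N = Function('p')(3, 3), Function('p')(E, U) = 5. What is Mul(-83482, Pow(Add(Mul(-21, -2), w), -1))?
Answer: Add(Rational(-500892, 251), Mul(Rational(11926, 251), Pow(7, Rational(1, 2)))) ≈ -1869.9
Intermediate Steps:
N = 5
w = Pow(7, Rational(1, 2)) (w = Pow(Add(23, Add(Mul(-3, 5), -1)), Rational(1, 2)) = Pow(Add(23, Add(-15, -1)), Rational(1, 2)) = Pow(Add(23, -16), Rational(1, 2)) = Pow(7, Rational(1, 2)) ≈ 2.6458)
Mul(-83482, Pow(Add(Mul(-21, -2), w), -1)) = Mul(-83482, Pow(Add(Mul(-21, -2), Pow(7, Rational(1, 2))), -1)) = Mul(-83482, Pow(Add(42, Pow(7, Rational(1, 2))), -1))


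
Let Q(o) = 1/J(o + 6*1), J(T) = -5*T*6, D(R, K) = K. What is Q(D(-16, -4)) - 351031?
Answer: -21061861/60 ≈ -3.5103e+5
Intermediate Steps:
J(T) = -30*T
Q(o) = 1/(-180 - 30*o) (Q(o) = 1/(-30*(o + 6*1)) = 1/(-30*(o + 6)) = 1/(-30*(6 + o)) = 1/(-180 - 30*o))
Q(D(-16, -4)) - 351031 = 1/(30*(-6 - 1*(-4))) - 351031 = 1/(30*(-6 + 4)) - 351031 = (1/30)/(-2) - 351031 = (1/30)*(-1/2) - 351031 = -1/60 - 351031 = -21061861/60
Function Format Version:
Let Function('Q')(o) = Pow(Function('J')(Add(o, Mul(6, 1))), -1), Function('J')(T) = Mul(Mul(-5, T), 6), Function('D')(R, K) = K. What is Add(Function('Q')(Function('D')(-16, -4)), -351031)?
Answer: Rational(-21061861, 60) ≈ -3.5103e+5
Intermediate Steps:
Function('J')(T) = Mul(-30, T)
Function('Q')(o) = Pow(Add(-180, Mul(-30, o)), -1) (Function('Q')(o) = Pow(Mul(-30, Add(o, Mul(6, 1))), -1) = Pow(Mul(-30, Add(o, 6)), -1) = Pow(Mul(-30, Add(6, o)), -1) = Pow(Add(-180, Mul(-30, o)), -1))
Add(Function('Q')(Function('D')(-16, -4)), -351031) = Add(Mul(Rational(1, 30), Pow(Add(-6, Mul(-1, -4)), -1)), -351031) = Add(Mul(Rational(1, 30), Pow(Add(-6, 4), -1)), -351031) = Add(Mul(Rational(1, 30), Pow(-2, -1)), -351031) = Add(Mul(Rational(1, 30), Rational(-1, 2)), -351031) = Add(Rational(-1, 60), -351031) = Rational(-21061861, 60)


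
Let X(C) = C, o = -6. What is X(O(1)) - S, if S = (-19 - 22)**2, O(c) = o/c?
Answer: -1687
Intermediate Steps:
O(c) = -6/c
S = 1681 (S = (-41)**2 = 1681)
X(O(1)) - S = -6/1 - 1*1681 = -6*1 - 1681 = -6 - 1681 = -1687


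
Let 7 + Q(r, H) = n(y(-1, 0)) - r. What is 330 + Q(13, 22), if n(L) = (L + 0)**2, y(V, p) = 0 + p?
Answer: 310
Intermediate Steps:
y(V, p) = p
n(L) = L**2
Q(r, H) = -7 - r (Q(r, H) = -7 + (0**2 - r) = -7 + (0 - r) = -7 - r)
330 + Q(13, 22) = 330 + (-7 - 1*13) = 330 + (-7 - 13) = 330 - 20 = 310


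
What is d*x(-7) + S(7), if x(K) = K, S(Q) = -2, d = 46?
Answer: -324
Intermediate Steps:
d*x(-7) + S(7) = 46*(-7) - 2 = -322 - 2 = -324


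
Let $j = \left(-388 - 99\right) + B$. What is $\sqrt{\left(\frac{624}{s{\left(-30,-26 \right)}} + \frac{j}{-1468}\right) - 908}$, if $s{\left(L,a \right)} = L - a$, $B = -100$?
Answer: $\frac{3 i \sqrt{63668995}}{734} \approx 32.613 i$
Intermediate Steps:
$j = -587$ ($j = \left(-388 - 99\right) - 100 = -487 - 100 = -587$)
$\sqrt{\left(\frac{624}{s{\left(-30,-26 \right)}} + \frac{j}{-1468}\right) - 908} = \sqrt{\left(\frac{624}{-30 - -26} - \frac{587}{-1468}\right) - 908} = \sqrt{\left(\frac{624}{-30 + 26} - - \frac{587}{1468}\right) - 908} = \sqrt{\left(\frac{624}{-4} + \frac{587}{1468}\right) - 908} = \sqrt{\left(624 \left(- \frac{1}{4}\right) + \frac{587}{1468}\right) - 908} = \sqrt{\left(-156 + \frac{587}{1468}\right) - 908} = \sqrt{- \frac{228421}{1468} - 908} = \sqrt{- \frac{1561365}{1468}} = \frac{3 i \sqrt{63668995}}{734}$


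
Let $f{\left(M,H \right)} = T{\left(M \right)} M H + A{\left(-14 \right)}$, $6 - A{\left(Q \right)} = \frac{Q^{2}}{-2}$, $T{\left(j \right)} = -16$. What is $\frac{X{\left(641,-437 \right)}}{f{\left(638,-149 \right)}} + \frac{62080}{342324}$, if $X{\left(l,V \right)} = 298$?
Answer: $\frac{3938818843}{21696152796} \approx 0.18154$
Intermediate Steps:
$A{\left(Q \right)} = 6 + \frac{Q^{2}}{2}$ ($A{\left(Q \right)} = 6 - \frac{Q^{2}}{-2} = 6 - Q^{2} \left(- \frac{1}{2}\right) = 6 - - \frac{Q^{2}}{2} = 6 + \frac{Q^{2}}{2}$)
$f{\left(M,H \right)} = 104 - 16 H M$ ($f{\left(M,H \right)} = - 16 M H + \left(6 + \frac{\left(-14\right)^{2}}{2}\right) = - 16 H M + \left(6 + \frac{1}{2} \cdot 196\right) = - 16 H M + \left(6 + 98\right) = - 16 H M + 104 = 104 - 16 H M$)
$\frac{X{\left(641,-437 \right)}}{f{\left(638,-149 \right)}} + \frac{62080}{342324} = \frac{298}{104 - \left(-2384\right) 638} + \frac{62080}{342324} = \frac{298}{104 + 1520992} + 62080 \cdot \frac{1}{342324} = \frac{298}{1521096} + \frac{15520}{85581} = 298 \cdot \frac{1}{1521096} + \frac{15520}{85581} = \frac{149}{760548} + \frac{15520}{85581} = \frac{3938818843}{21696152796}$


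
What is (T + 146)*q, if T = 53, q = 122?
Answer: 24278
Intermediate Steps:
(T + 146)*q = (53 + 146)*122 = 199*122 = 24278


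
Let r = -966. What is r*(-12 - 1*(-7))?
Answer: 4830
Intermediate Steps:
r*(-12 - 1*(-7)) = -966*(-12 - 1*(-7)) = -966*(-12 + 7) = -966*(-5) = 4830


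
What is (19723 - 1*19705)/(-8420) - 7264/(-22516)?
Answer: 7594699/23698090 ≈ 0.32048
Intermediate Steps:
(19723 - 1*19705)/(-8420) - 7264/(-22516) = (19723 - 19705)*(-1/8420) - 7264*(-1/22516) = 18*(-1/8420) + 1816/5629 = -9/4210 + 1816/5629 = 7594699/23698090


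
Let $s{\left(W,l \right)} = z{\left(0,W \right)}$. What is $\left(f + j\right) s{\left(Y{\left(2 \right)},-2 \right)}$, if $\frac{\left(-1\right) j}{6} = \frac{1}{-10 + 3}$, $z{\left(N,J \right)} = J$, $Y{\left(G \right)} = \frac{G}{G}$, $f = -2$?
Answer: $- \frac{8}{7} \approx -1.1429$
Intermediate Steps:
$Y{\left(G \right)} = 1$
$s{\left(W,l \right)} = W$
$j = \frac{6}{7}$ ($j = - \frac{6}{-10 + 3} = - \frac{6}{-7} = \left(-6\right) \left(- \frac{1}{7}\right) = \frac{6}{7} \approx 0.85714$)
$\left(f + j\right) s{\left(Y{\left(2 \right)},-2 \right)} = \left(-2 + \frac{6}{7}\right) 1 = \left(- \frac{8}{7}\right) 1 = - \frac{8}{7}$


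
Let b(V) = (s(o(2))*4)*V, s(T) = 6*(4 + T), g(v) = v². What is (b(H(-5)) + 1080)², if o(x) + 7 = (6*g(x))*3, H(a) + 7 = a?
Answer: 353139264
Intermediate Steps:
H(a) = -7 + a
o(x) = -7 + 18*x² (o(x) = -7 + (6*x²)*3 = -7 + 18*x²)
s(T) = 24 + 6*T
b(V) = 1656*V (b(V) = ((24 + 6*(-7 + 18*2²))*4)*V = ((24 + 6*(-7 + 18*4))*4)*V = ((24 + 6*(-7 + 72))*4)*V = ((24 + 6*65)*4)*V = ((24 + 390)*4)*V = (414*4)*V = 1656*V)
(b(H(-5)) + 1080)² = (1656*(-7 - 5) + 1080)² = (1656*(-12) + 1080)² = (-19872 + 1080)² = (-18792)² = 353139264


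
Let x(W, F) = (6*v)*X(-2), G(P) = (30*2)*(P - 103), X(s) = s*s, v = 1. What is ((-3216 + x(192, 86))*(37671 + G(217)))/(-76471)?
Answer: 142079112/76471 ≈ 1857.9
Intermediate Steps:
X(s) = s**2
G(P) = -6180 + 60*P (G(P) = 60*(-103 + P) = -6180 + 60*P)
x(W, F) = 24 (x(W, F) = (6*1)*(-2)**2 = 6*4 = 24)
((-3216 + x(192, 86))*(37671 + G(217)))/(-76471) = ((-3216 + 24)*(37671 + (-6180 + 60*217)))/(-76471) = -3192*(37671 + (-6180 + 13020))*(-1/76471) = -3192*(37671 + 6840)*(-1/76471) = -3192*44511*(-1/76471) = -142079112*(-1/76471) = 142079112/76471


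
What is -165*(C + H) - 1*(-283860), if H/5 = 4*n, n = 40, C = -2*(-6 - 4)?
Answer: 148560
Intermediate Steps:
C = 20 (C = -2*(-10) = 20)
H = 800 (H = 5*(4*40) = 5*160 = 800)
-165*(C + H) - 1*(-283860) = -165*(20 + 800) - 1*(-283860) = -165*820 + 283860 = -135300 + 283860 = 148560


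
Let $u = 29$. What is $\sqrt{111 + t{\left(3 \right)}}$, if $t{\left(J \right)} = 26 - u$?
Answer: $6 \sqrt{3} \approx 10.392$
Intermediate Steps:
$t{\left(J \right)} = -3$ ($t{\left(J \right)} = 26 - 29 = -3$)
$\sqrt{111 + t{\left(3 \right)}} = \sqrt{111 - 3} = \sqrt{108} = 6 \sqrt{3}$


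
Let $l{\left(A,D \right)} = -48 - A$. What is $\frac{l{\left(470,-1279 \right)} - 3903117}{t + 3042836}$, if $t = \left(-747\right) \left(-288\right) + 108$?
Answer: $- \frac{780727}{651616} \approx -1.1981$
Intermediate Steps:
$t = 215244$ ($t = 215136 + 108 = 215244$)
$\frac{l{\left(470,-1279 \right)} - 3903117}{t + 3042836} = \frac{\left(-48 - 470\right) - 3903117}{215244 + 3042836} = \frac{\left(-48 - 470\right) - 3903117}{3258080} = \left(-518 - 3903117\right) \frac{1}{3258080} = \left(-3903635\right) \frac{1}{3258080} = - \frac{780727}{651616}$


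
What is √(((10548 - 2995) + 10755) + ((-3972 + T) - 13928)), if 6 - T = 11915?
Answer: I*√11501 ≈ 107.24*I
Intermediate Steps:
T = -11909 (T = 6 - 1*11915 = 6 - 11915 = -11909)
√(((10548 - 2995) + 10755) + ((-3972 + T) - 13928)) = √(((10548 - 2995) + 10755) + ((-3972 - 11909) - 13928)) = √((7553 + 10755) + (-15881 - 13928)) = √(18308 - 29809) = √(-11501) = I*√11501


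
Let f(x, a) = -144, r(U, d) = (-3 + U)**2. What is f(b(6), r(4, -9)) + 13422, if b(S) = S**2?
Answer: 13278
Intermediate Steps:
f(b(6), r(4, -9)) + 13422 = -144 + 13422 = 13278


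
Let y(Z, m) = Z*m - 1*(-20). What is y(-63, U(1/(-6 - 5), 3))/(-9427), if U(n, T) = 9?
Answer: 547/9427 ≈ 0.058025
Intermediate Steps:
y(Z, m) = 20 + Z*m (y(Z, m) = Z*m + 20 = 20 + Z*m)
y(-63, U(1/(-6 - 5), 3))/(-9427) = (20 - 63*9)/(-9427) = (20 - 567)*(-1/9427) = -547*(-1/9427) = 547/9427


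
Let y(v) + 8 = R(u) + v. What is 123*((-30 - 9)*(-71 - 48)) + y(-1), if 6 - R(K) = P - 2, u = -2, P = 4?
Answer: 570838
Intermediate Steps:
R(K) = 4 (R(K) = 6 - (4 - 2) = 6 - 1*2 = 6 - 2 = 4)
y(v) = -4 + v (y(v) = -8 + (4 + v) = -4 + v)
123*((-30 - 9)*(-71 - 48)) + y(-1) = 123*((-30 - 9)*(-71 - 48)) + (-4 - 1) = 123*(-39*(-119)) - 5 = 123*4641 - 5 = 570843 - 5 = 570838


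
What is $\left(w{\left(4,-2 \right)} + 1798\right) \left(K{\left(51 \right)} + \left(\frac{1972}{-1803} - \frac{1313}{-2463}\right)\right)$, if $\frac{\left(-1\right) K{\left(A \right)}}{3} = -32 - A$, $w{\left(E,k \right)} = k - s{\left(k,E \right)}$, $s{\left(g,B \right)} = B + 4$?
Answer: $\frac{219182330448}{493421} \approx 4.4421 \cdot 10^{5}$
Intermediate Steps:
$s{\left(g,B \right)} = 4 + B$
$w{\left(E,k \right)} = -4 + k - E$ ($w{\left(E,k \right)} = k - \left(4 + E\right) = -4 + k - E$)
$K{\left(A \right)} = 96 + 3 A$ ($K{\left(A \right)} = - 3 \left(-32 - A\right) = 96 + 3 A$)
$\left(w{\left(4,-2 \right)} + 1798\right) \left(K{\left(51 \right)} + \left(\frac{1972}{-1803} - \frac{1313}{-2463}\right)\right) = \left(\left(-4 - 2 - 4\right) + 1798\right) \left(\left(96 + 3 \cdot 51\right) + \left(\frac{1972}{-1803} - \frac{1313}{-2463}\right)\right) = \left(\left(-4 - 2 - 4\right) + 1798\right) \left(\left(96 + 153\right) + \left(1972 \left(- \frac{1}{1803}\right) - - \frac{1313}{2463}\right)\right) = \left(-10 + 1798\right) \left(249 + \left(- \frac{1972}{1803} + \frac{1313}{2463}\right)\right) = 1788 \left(249 - \frac{276633}{493421}\right) = 1788 \cdot \frac{122585196}{493421} = \frac{219182330448}{493421}$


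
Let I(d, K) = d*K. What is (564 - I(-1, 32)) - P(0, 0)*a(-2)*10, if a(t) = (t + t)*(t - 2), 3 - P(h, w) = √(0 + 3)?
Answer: 116 + 160*√3 ≈ 393.13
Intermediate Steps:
P(h, w) = 3 - √3 (P(h, w) = 3 - √(0 + 3) = 3 - √3)
a(t) = 2*t*(-2 + t) (a(t) = (2*t)*(-2 + t) = 2*t*(-2 + t))
I(d, K) = K*d
(564 - I(-1, 32)) - P(0, 0)*a(-2)*10 = (564 - 32*(-1)) - (3 - √3)*(2*(-2)*(-2 - 2))*10 = (564 - 1*(-32)) - (3 - √3)*(2*(-2)*(-4))*10 = (564 + 32) - (3 - √3)*16*10 = 596 - (48 - 16*√3)*10 = 596 - (480 - 160*√3) = 596 + (-480 + 160*√3) = 116 + 160*√3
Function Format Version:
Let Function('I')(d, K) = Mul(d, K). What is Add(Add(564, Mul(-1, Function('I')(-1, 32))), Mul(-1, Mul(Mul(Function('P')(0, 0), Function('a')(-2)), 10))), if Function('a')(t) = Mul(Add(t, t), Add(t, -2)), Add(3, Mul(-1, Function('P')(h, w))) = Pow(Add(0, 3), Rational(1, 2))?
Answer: Add(116, Mul(160, Pow(3, Rational(1, 2)))) ≈ 393.13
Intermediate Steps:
Function('P')(h, w) = Add(3, Mul(-1, Pow(3, Rational(1, 2)))) (Function('P')(h, w) = Add(3, Mul(-1, Pow(Add(0, 3), Rational(1, 2)))) = Add(3, Mul(-1, Pow(3, Rational(1, 2)))))
Function('a')(t) = Mul(2, t, Add(-2, t)) (Function('a')(t) = Mul(Mul(2, t), Add(-2, t)) = Mul(2, t, Add(-2, t)))
Function('I')(d, K) = Mul(K, d)
Add(Add(564, Mul(-1, Function('I')(-1, 32))), Mul(-1, Mul(Mul(Function('P')(0, 0), Function('a')(-2)), 10))) = Add(Add(564, Mul(-1, Mul(32, -1))), Mul(-1, Mul(Mul(Add(3, Mul(-1, Pow(3, Rational(1, 2)))), Mul(2, -2, Add(-2, -2))), 10))) = Add(Add(564, Mul(-1, -32)), Mul(-1, Mul(Mul(Add(3, Mul(-1, Pow(3, Rational(1, 2)))), Mul(2, -2, -4)), 10))) = Add(Add(564, 32), Mul(-1, Mul(Mul(Add(3, Mul(-1, Pow(3, Rational(1, 2)))), 16), 10))) = Add(596, Mul(-1, Mul(Add(48, Mul(-16, Pow(3, Rational(1, 2)))), 10))) = Add(596, Mul(-1, Add(480, Mul(-160, Pow(3, Rational(1, 2)))))) = Add(596, Add(-480, Mul(160, Pow(3, Rational(1, 2))))) = Add(116, Mul(160, Pow(3, Rational(1, 2))))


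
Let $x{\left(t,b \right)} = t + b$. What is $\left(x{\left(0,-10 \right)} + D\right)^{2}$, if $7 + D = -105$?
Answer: $14884$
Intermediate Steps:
$x{\left(t,b \right)} = b + t$
$D = -112$ ($D = -7 - 105 = -112$)
$\left(x{\left(0,-10 \right)} + D\right)^{2} = \left(\left(-10 + 0\right) - 112\right)^{2} = \left(-10 - 112\right)^{2} = \left(-122\right)^{2} = 14884$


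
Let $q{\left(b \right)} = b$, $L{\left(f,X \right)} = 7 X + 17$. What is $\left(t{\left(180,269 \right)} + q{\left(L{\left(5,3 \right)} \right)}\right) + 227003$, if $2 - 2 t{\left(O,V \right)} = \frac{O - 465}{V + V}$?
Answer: $\frac{244297477}{1076} \approx 2.2704 \cdot 10^{5}$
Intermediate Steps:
$t{\left(O,V \right)} = 1 - \frac{-465 + O}{4 V}$ ($t{\left(O,V \right)} = 1 - \frac{\left(O - 465\right) \frac{1}{V + V}}{2} = 1 - \frac{\left(-465 + O\right) \frac{1}{2 V}}{2} = 1 - \frac{\frac{1}{2} \frac{1}{V} \left(-465 + O\right)}{2} = 1 - \frac{-465 + O}{4 V}$)
$L{\left(f,X \right)} = 17 + 7 X$
$\left(t{\left(180,269 \right)} + q{\left(L{\left(5,3 \right)} \right)}\right) + 227003 = \left(\frac{465 - 180 + 4 \cdot 269}{4 \cdot 269} + \left(17 + 7 \cdot 3\right)\right) + 227003 = \left(\frac{1}{4} \cdot \frac{1}{269} \left(465 - 180 + 1076\right) + \left(17 + 21\right)\right) + 227003 = \left(\frac{1}{4} \cdot \frac{1}{269} \cdot 1361 + 38\right) + 227003 = \left(\frac{1361}{1076} + 38\right) + 227003 = \frac{42249}{1076} + 227003 = \frac{244297477}{1076}$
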